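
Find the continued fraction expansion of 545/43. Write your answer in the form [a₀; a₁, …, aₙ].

545 ÷ 43 → quotient 12, remainder 29
43 ÷ 29 → quotient 1, remainder 14
29 ÷ 14 → quotient 2, remainder 1
14 ÷ 1 → quotient 14, remainder 0

[12; 1, 2, 14]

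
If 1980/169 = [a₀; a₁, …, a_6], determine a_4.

⌊1980/169⌋ = 11, remainder 121
⌊169/121⌋ = 1, remainder 48
⌊121/48⌋ = 2, remainder 25
⌊48/25⌋ = 1, remainder 23
⌊25/23⌋ = 1, remainder 2

1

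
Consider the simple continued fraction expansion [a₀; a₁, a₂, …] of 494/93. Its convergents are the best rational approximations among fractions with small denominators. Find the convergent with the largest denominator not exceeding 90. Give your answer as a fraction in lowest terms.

a_0 = 5: 5/1  (≤ bound)
a_1 = 3: 16/3  (≤ bound)
a_2 = 4: 69/13  (≤ bound)
a_3 = 1: 85/16  (≤ bound)
a_4 = 5: 494/93  (> 90, stop)

85/16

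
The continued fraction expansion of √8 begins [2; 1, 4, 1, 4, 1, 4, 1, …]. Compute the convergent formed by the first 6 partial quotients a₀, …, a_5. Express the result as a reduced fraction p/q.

a_0 = 2: 2/1
a_1 = 1: 3/1
a_2 = 4: 14/5
a_3 = 1: 17/6
a_4 = 4: 82/29
a_5 = 1: 99/35

99/35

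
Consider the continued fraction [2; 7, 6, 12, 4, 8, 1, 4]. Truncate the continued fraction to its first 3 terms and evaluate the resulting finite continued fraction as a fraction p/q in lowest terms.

Start with 6.
7 + 1/(6/1) = 7 + 1/6 = 43/6
2 + 1/(43/6) = 2 + 6/43 = 92/43

92/43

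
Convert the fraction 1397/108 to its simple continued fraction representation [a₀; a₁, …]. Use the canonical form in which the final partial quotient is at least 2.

Repeatedly divide and take the remainder:
1397 ÷ 108 → quotient 12, remainder 101
108 ÷ 101 → quotient 1, remainder 7
101 ÷ 7 → quotient 14, remainder 3
7 ÷ 3 → quotient 2, remainder 1
3 ÷ 1 → quotient 3, remainder 0

[12; 1, 14, 2, 3]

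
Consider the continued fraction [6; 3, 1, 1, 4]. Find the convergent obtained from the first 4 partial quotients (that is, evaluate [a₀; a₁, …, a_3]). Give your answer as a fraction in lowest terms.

a_0 = 6: 6/1
a_1 = 3: 19/3
a_2 = 1: 25/4
a_3 = 1: 44/7

44/7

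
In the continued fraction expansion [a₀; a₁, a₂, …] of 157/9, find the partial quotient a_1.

2

Run the Euclidean algorithm, recording each quotient:
⌊157/9⌋ = 17, remainder 4
⌊9/4⌋ = 2, remainder 1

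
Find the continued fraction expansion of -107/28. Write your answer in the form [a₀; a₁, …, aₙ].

[-4; 5, 1, 1, 2]

Repeatedly divide and take the remainder:
-107 = -4·28 + 5, so a_0 = -4
28 = 5·5 + 3, so a_1 = 5
5 = 1·3 + 2, so a_2 = 1
3 = 1·2 + 1, so a_3 = 1
2 = 2·1 + 0, so a_4 = 2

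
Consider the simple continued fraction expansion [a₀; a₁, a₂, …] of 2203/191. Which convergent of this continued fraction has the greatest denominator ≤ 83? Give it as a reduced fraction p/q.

List convergents until the denominator exceeds the bound:
a_0 = 11: 11/1  (≤ bound)
a_1 = 1: 12/1  (≤ bound)
a_2 = 1: 23/2  (≤ bound)
a_3 = 6: 150/13  (≤ bound)
a_4 = 1: 173/15  (≤ bound)
a_5 = 5: 1015/88  (> 83, stop)

173/15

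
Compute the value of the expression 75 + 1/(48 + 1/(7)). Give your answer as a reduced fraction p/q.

25282/337

Build up convergents one term at a time:
a_0 = 75: 75/1
a_1 = 48: 3601/48
a_2 = 7: 25282/337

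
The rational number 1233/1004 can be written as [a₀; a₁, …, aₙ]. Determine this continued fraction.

[1; 4, 2, 1, 1, 1, 1, 17]

1233 ÷ 1004 → quotient 1, remainder 229
1004 ÷ 229 → quotient 4, remainder 88
229 ÷ 88 → quotient 2, remainder 53
88 ÷ 53 → quotient 1, remainder 35
53 ÷ 35 → quotient 1, remainder 18
35 ÷ 18 → quotient 1, remainder 17
18 ÷ 17 → quotient 1, remainder 1
17 ÷ 1 → quotient 17, remainder 0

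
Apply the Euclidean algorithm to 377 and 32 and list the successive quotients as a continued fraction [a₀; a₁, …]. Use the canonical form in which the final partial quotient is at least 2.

[11; 1, 3, 1, 1, 3]

377 = 11·32 + 25, so a_0 = 11
32 = 1·25 + 7, so a_1 = 1
25 = 3·7 + 4, so a_2 = 3
7 = 1·4 + 3, so a_3 = 1
4 = 1·3 + 1, so a_4 = 1
3 = 3·1 + 0, so a_5 = 3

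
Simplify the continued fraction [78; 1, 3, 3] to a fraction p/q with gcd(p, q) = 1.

Build up convergents one term at a time:
a_0 = 78: 78/1
a_1 = 1: 79/1
a_2 = 3: 315/4
a_3 = 3: 1024/13

1024/13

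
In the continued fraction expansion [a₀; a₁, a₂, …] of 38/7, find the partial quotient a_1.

Run the Euclidean algorithm, recording each quotient:
⌊38/7⌋ = 5, remainder 3
⌊7/3⌋ = 2, remainder 1

2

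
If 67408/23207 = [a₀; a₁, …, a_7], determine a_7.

Run the Euclidean algorithm, recording each quotient:
⌊67408/23207⌋ = 2, remainder 20994
⌊23207/20994⌋ = 1, remainder 2213
⌊20994/2213⌋ = 9, remainder 1077
⌊2213/1077⌋ = 2, remainder 59
⌊1077/59⌋ = 18, remainder 15
⌊59/15⌋ = 3, remainder 14
⌊15/14⌋ = 1, remainder 1
⌊14/1⌋ = 14, remainder 0

14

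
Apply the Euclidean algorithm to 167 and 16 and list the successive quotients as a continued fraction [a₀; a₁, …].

167 = 10·16 + 7, so a_0 = 10
16 = 2·7 + 2, so a_1 = 2
7 = 3·2 + 1, so a_2 = 3
2 = 2·1 + 0, so a_3 = 2

[10; 2, 3, 2]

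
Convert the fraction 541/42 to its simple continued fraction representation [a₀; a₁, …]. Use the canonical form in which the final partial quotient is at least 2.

[12; 1, 7, 2, 2]

Run the Euclidean algorithm, recording each quotient:
541 ÷ 42 → quotient 12, remainder 37
42 ÷ 37 → quotient 1, remainder 5
37 ÷ 5 → quotient 7, remainder 2
5 ÷ 2 → quotient 2, remainder 1
2 ÷ 1 → quotient 2, remainder 0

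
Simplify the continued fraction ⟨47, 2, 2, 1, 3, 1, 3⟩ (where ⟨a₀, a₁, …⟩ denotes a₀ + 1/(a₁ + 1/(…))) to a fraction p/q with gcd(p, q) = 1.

5928/125

Use the convergent recurrence hₖ = aₖ·hₖ₋₁ + hₖ₋₂ (and likewise for the denominators kₖ):
a_0 = 47: 47/1
a_1 = 2: 95/2
a_2 = 2: 237/5
a_3 = 1: 332/7
a_4 = 3: 1233/26
a_5 = 1: 1565/33
a_6 = 3: 5928/125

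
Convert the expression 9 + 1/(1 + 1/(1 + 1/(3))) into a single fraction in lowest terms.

a_0 = 9: 9/1
a_1 = 1: 10/1
a_2 = 1: 19/2
a_3 = 3: 67/7

67/7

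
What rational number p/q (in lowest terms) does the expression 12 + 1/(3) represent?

37/3

Use the convergent recurrence hₖ = aₖ·hₖ₋₁ + hₖ₋₂ (and likewise for the denominators kₖ):
a_0 = 12: 12/1
a_1 = 3: 37/3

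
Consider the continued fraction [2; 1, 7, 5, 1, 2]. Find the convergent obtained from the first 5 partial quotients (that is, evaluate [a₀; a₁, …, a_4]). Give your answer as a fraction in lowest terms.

141/49

Start with 1.
5 + 1/(1/1) = 5 + 1/1 = 6/1
7 + 1/(6/1) = 7 + 1/6 = 43/6
1 + 1/(43/6) = 1 + 6/43 = 49/43
2 + 1/(49/43) = 2 + 43/49 = 141/49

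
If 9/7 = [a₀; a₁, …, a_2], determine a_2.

9 = 1·7 + 2, so a_0 = 1
7 = 3·2 + 1, so a_1 = 3
2 = 2·1 + 0, so a_2 = 2

2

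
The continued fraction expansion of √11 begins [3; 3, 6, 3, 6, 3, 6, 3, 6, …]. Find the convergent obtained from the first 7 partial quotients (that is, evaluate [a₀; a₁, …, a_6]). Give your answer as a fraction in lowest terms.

25077/7561

Compute successive convergents:
a_0 = 3: 3/1
a_1 = 3: 10/3
a_2 = 6: 63/19
a_3 = 3: 199/60
a_4 = 6: 1257/379
a_5 = 3: 3970/1197
a_6 = 6: 25077/7561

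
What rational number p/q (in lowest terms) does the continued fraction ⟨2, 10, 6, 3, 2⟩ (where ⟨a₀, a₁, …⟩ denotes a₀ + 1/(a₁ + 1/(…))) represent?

938/447

a_0 = 2: 2/1
a_1 = 10: 21/10
a_2 = 6: 128/61
a_3 = 3: 405/193
a_4 = 2: 938/447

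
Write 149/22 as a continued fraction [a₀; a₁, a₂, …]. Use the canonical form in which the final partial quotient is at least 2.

[6; 1, 3, 2, 2]

Apply division with remainder until the remainder is 0:
⌊149/22⌋ = 6, remainder 17
⌊22/17⌋ = 1, remainder 5
⌊17/5⌋ = 3, remainder 2
⌊5/2⌋ = 2, remainder 1
⌊2/1⌋ = 2, remainder 0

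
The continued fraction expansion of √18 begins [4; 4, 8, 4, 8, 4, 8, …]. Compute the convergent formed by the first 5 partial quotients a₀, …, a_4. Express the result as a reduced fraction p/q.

4756/1121

a_0 = 4: 4/1
a_1 = 4: 17/4
a_2 = 8: 140/33
a_3 = 4: 577/136
a_4 = 8: 4756/1121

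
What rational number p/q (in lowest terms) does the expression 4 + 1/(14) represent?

57/14

Use the convergent recurrence hₖ = aₖ·hₖ₋₁ + hₖ₋₂ (and likewise for the denominators kₖ):
a_0 = 4: 4/1
a_1 = 14: 57/14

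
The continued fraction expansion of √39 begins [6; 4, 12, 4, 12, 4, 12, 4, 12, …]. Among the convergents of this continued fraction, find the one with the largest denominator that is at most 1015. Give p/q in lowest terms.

a_0 = 6: 6/1  (≤ bound)
a_1 = 4: 25/4  (≤ bound)
a_2 = 12: 306/49  (≤ bound)
a_3 = 4: 1249/200  (≤ bound)
a_4 = 12: 15294/2449  (> 1015, stop)

1249/200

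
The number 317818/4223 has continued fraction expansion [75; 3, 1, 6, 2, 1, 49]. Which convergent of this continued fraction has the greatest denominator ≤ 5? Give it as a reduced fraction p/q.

301/4

List convergents until the denominator exceeds the bound:
a_0 = 75: 75/1  (≤ bound)
a_1 = 3: 226/3  (≤ bound)
a_2 = 1: 301/4  (≤ bound)
a_3 = 6: 2032/27  (> 5, stop)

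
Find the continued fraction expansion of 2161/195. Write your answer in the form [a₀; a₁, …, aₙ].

Run the Euclidean algorithm, recording each quotient:
⌊2161/195⌋ = 11, remainder 16
⌊195/16⌋ = 12, remainder 3
⌊16/3⌋ = 5, remainder 1
⌊3/1⌋ = 3, remainder 0

[11; 12, 5, 3]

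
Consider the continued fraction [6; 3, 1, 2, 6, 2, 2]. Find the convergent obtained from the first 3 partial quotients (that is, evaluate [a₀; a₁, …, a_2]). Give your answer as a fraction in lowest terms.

25/4

Build up convergents one term at a time:
a_0 = 6: 6/1
a_1 = 3: 19/3
a_2 = 1: 25/4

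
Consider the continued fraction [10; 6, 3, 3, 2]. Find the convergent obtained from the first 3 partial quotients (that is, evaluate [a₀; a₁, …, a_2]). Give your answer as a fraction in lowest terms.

193/19

Start with 3.
6 + 1/(3/1) = 6 + 1/3 = 19/3
10 + 1/(19/3) = 10 + 3/19 = 193/19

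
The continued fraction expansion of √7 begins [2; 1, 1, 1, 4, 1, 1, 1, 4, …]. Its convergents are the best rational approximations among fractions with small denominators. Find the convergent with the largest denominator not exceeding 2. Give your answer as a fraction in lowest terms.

5/2

a_0 = 2: 2/1  (≤ bound)
a_1 = 1: 3/1  (≤ bound)
a_2 = 1: 5/2  (≤ bound)
a_3 = 1: 8/3  (> 2, stop)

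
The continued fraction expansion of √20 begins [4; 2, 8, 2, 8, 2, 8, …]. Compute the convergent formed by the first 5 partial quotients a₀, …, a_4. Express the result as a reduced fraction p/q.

a_0 = 4: 4/1
a_1 = 2: 9/2
a_2 = 8: 76/17
a_3 = 2: 161/36
a_4 = 8: 1364/305

1364/305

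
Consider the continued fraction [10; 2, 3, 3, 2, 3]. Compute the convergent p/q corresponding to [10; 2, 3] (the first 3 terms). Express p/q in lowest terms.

73/7

Use the convergent recurrence hₖ = aₖ·hₖ₋₁ + hₖ₋₂ (and likewise for the denominators kₖ):
a_0 = 10: 10/1
a_1 = 2: 21/2
a_2 = 3: 73/7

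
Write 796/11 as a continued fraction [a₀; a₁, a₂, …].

Apply division with remainder until the remainder is 0:
⌊796/11⌋ = 72, remainder 4
⌊11/4⌋ = 2, remainder 3
⌊4/3⌋ = 1, remainder 1
⌊3/1⌋ = 3, remainder 0

[72; 2, 1, 3]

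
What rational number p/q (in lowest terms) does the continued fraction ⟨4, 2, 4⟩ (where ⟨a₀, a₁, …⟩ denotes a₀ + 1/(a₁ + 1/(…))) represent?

40/9

a_0 = 4: 4/1
a_1 = 2: 9/2
a_2 = 4: 40/9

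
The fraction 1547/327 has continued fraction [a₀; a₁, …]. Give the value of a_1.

Apply division with remainder until the remainder is 0:
⌊1547/327⌋ = 4, remainder 239
⌊327/239⌋ = 1, remainder 88

1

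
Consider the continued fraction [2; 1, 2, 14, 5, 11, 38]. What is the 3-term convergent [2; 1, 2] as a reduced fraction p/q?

8/3

Work from the innermost term outward:
Start with 2.
1 + 1/(2/1) = 1 + 1/2 = 3/2
2 + 1/(3/2) = 2 + 2/3 = 8/3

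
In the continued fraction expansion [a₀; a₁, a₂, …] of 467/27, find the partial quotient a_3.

467 = 17·27 + 8, so a_0 = 17
27 = 3·8 + 3, so a_1 = 3
8 = 2·3 + 2, so a_2 = 2
3 = 1·2 + 1, so a_3 = 1

1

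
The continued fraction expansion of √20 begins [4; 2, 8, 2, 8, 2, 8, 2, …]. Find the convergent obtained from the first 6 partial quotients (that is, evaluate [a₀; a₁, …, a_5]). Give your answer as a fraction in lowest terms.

a_0 = 4: 4/1
a_1 = 2: 9/2
a_2 = 8: 76/17
a_3 = 2: 161/36
a_4 = 8: 1364/305
a_5 = 2: 2889/646

2889/646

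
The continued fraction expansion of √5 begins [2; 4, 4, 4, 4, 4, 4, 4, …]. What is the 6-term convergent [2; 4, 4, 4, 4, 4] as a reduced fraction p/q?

2889/1292

Collapse the nested fraction from the inside out:
Start with 4.
4 + 1/(4/1) = 4 + 1/4 = 17/4
4 + 1/(17/4) = 4 + 4/17 = 72/17
4 + 1/(72/17) = 4 + 17/72 = 305/72
4 + 1/(305/72) = 4 + 72/305 = 1292/305
2 + 1/(1292/305) = 2 + 305/1292 = 2889/1292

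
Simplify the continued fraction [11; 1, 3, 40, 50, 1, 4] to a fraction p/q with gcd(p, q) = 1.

Start with 4.
1 + 1/(4/1) = 1 + 1/4 = 5/4
50 + 1/(5/4) = 50 + 4/5 = 254/5
40 + 1/(254/5) = 40 + 5/254 = 10165/254
3 + 1/(10165/254) = 3 + 254/10165 = 30749/10165
1 + 1/(30749/10165) = 1 + 10165/30749 = 40914/30749
11 + 1/(40914/30749) = 11 + 30749/40914 = 480803/40914

480803/40914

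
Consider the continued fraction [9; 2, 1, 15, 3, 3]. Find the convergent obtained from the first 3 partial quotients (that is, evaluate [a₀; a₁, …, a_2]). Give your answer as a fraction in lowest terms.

Starting at the tail and folding back:
Start with 1.
2 + 1/(1/1) = 2 + 1/1 = 3/1
9 + 1/(3/1) = 9 + 1/3 = 28/3

28/3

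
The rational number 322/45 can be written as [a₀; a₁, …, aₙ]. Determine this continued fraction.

Repeatedly divide and take the remainder:
322 = 7·45 + 7, so a_0 = 7
45 = 6·7 + 3, so a_1 = 6
7 = 2·3 + 1, so a_2 = 2
3 = 3·1 + 0, so a_3 = 3

[7; 6, 2, 3]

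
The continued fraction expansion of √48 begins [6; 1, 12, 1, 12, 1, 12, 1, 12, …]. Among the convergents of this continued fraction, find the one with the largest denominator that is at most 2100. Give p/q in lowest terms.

List convergents until the denominator exceeds the bound:
a_0 = 6: 6/1  (≤ bound)
a_1 = 1: 7/1  (≤ bound)
a_2 = 12: 90/13  (≤ bound)
a_3 = 1: 97/14  (≤ bound)
a_4 = 12: 1254/181  (≤ bound)
a_5 = 1: 1351/195  (≤ bound)
a_6 = 12: 17466/2521  (> 2100, stop)

1351/195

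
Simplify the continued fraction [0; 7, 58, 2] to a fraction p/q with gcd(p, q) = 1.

a_0 = 0: 0/1
a_1 = 7: 1/7
a_2 = 58: 58/407
a_3 = 2: 117/821

117/821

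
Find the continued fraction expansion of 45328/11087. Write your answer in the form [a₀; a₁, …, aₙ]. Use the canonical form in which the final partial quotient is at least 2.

Run the Euclidean algorithm, recording each quotient:
45328 ÷ 11087 → quotient 4, remainder 980
11087 ÷ 980 → quotient 11, remainder 307
980 ÷ 307 → quotient 3, remainder 59
307 ÷ 59 → quotient 5, remainder 12
59 ÷ 12 → quotient 4, remainder 11
12 ÷ 11 → quotient 1, remainder 1
11 ÷ 1 → quotient 11, remainder 0

[4; 11, 3, 5, 4, 1, 11]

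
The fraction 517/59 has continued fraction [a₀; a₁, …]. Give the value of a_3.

4

Apply division with remainder until the remainder is 0:
⌊517/59⌋ = 8, remainder 45
⌊59/45⌋ = 1, remainder 14
⌊45/14⌋ = 3, remainder 3
⌊14/3⌋ = 4, remainder 2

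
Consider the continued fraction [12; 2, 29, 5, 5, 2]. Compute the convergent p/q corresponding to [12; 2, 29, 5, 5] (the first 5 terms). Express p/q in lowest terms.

Collapse the nested fraction from the inside out:
Start with 5.
5 + 1/(5/1) = 5 + 1/5 = 26/5
29 + 1/(26/5) = 29 + 5/26 = 759/26
2 + 1/(759/26) = 2 + 26/759 = 1544/759
12 + 1/(1544/759) = 12 + 759/1544 = 19287/1544

19287/1544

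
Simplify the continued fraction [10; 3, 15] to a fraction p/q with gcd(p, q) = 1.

Collapse the nested fraction from the inside out:
Start with 15.
3 + 1/(15/1) = 3 + 1/15 = 46/15
10 + 1/(46/15) = 10 + 15/46 = 475/46

475/46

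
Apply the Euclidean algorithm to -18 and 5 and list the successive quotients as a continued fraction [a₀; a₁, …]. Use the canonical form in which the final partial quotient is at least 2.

-18 = -4·5 + 2, so a_0 = -4
5 = 2·2 + 1, so a_1 = 2
2 = 2·1 + 0, so a_2 = 2

[-4; 2, 2]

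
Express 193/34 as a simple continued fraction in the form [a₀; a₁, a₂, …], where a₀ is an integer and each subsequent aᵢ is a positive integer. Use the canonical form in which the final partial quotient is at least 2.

Run the Euclidean algorithm, recording each quotient:
⌊193/34⌋ = 5, remainder 23
⌊34/23⌋ = 1, remainder 11
⌊23/11⌋ = 2, remainder 1
⌊11/1⌋ = 11, remainder 0

[5; 1, 2, 11]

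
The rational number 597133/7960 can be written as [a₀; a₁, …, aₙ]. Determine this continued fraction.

[75; 59, 1, 5, 1, 1, 1, 6]

Apply division with remainder until the remainder is 0:
⌊597133/7960⌋ = 75, remainder 133
⌊7960/133⌋ = 59, remainder 113
⌊133/113⌋ = 1, remainder 20
⌊113/20⌋ = 5, remainder 13
⌊20/13⌋ = 1, remainder 7
⌊13/7⌋ = 1, remainder 6
⌊7/6⌋ = 1, remainder 1
⌊6/1⌋ = 6, remainder 0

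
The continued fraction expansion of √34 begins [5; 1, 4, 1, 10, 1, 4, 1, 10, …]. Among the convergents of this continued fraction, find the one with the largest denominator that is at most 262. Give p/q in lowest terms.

a_0 = 5: 5/1  (≤ bound)
a_1 = 1: 6/1  (≤ bound)
a_2 = 4: 29/5  (≤ bound)
a_3 = 1: 35/6  (≤ bound)
a_4 = 10: 379/65  (≤ bound)
a_5 = 1: 414/71  (≤ bound)
a_6 = 4: 2035/349  (> 262, stop)

414/71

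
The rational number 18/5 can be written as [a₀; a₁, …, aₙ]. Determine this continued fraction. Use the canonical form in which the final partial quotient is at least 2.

[3; 1, 1, 2]

18 = 3·5 + 3, so a_0 = 3
5 = 1·3 + 2, so a_1 = 1
3 = 1·2 + 1, so a_2 = 1
2 = 2·1 + 0, so a_3 = 2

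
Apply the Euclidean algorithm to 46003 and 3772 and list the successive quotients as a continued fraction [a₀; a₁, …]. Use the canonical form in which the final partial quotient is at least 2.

[12; 5, 9, 1, 1, 2, 15]

46003 ÷ 3772 → quotient 12, remainder 739
3772 ÷ 739 → quotient 5, remainder 77
739 ÷ 77 → quotient 9, remainder 46
77 ÷ 46 → quotient 1, remainder 31
46 ÷ 31 → quotient 1, remainder 15
31 ÷ 15 → quotient 2, remainder 1
15 ÷ 1 → quotient 15, remainder 0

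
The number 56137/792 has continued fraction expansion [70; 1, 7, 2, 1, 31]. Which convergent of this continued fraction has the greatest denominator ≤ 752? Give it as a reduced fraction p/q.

1772/25

List convergents until the denominator exceeds the bound:
a_0 = 70: 70/1  (≤ bound)
a_1 = 1: 71/1  (≤ bound)
a_2 = 7: 567/8  (≤ bound)
a_3 = 2: 1205/17  (≤ bound)
a_4 = 1: 1772/25  (≤ bound)
a_5 = 31: 56137/792  (> 752, stop)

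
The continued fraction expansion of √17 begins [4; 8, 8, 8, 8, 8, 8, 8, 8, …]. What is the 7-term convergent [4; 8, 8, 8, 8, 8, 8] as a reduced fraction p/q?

1166876/283009

Start with 8.
8 + 1/(8/1) = 8 + 1/8 = 65/8
8 + 1/(65/8) = 8 + 8/65 = 528/65
8 + 1/(528/65) = 8 + 65/528 = 4289/528
8 + 1/(4289/528) = 8 + 528/4289 = 34840/4289
8 + 1/(34840/4289) = 8 + 4289/34840 = 283009/34840
4 + 1/(283009/34840) = 4 + 34840/283009 = 1166876/283009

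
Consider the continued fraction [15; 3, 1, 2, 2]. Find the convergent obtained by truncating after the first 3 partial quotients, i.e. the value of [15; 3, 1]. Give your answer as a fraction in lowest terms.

Start with 1.
3 + 1/(1/1) = 3 + 1/1 = 4/1
15 + 1/(4/1) = 15 + 1/4 = 61/4

61/4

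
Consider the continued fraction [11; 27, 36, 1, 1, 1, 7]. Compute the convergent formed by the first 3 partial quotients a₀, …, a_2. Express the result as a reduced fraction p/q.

Start with 36.
27 + 1/(36/1) = 27 + 1/36 = 973/36
11 + 1/(973/36) = 11 + 36/973 = 10739/973

10739/973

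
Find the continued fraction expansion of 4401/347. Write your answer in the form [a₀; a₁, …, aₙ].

[12; 1, 2, 6, 2, 8]

⌊4401/347⌋ = 12, remainder 237
⌊347/237⌋ = 1, remainder 110
⌊237/110⌋ = 2, remainder 17
⌊110/17⌋ = 6, remainder 8
⌊17/8⌋ = 2, remainder 1
⌊8/1⌋ = 8, remainder 0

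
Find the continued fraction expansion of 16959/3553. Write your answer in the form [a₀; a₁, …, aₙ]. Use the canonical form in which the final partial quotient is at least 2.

[4; 1, 3, 2, 2, 4, 2, 16]

16959 = 4·3553 + 2747, so a_0 = 4
3553 = 1·2747 + 806, so a_1 = 1
2747 = 3·806 + 329, so a_2 = 3
806 = 2·329 + 148, so a_3 = 2
329 = 2·148 + 33, so a_4 = 2
148 = 4·33 + 16, so a_5 = 4
33 = 2·16 + 1, so a_6 = 2
16 = 16·1 + 0, so a_7 = 16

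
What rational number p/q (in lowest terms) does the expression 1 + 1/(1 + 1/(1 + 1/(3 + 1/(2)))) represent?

25/16

Start with 2.
3 + 1/(2/1) = 3 + 1/2 = 7/2
1 + 1/(7/2) = 1 + 2/7 = 9/7
1 + 1/(9/7) = 1 + 7/9 = 16/9
1 + 1/(16/9) = 1 + 9/16 = 25/16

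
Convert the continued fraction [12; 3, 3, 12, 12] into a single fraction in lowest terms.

18279/1486

Start with 12.
12 + 1/(12/1) = 12 + 1/12 = 145/12
3 + 1/(145/12) = 3 + 12/145 = 447/145
3 + 1/(447/145) = 3 + 145/447 = 1486/447
12 + 1/(1486/447) = 12 + 447/1486 = 18279/1486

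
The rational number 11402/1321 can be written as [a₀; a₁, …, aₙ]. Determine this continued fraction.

[8; 1, 1, 1, 2, 2, 11, 6]

11402 ÷ 1321 → quotient 8, remainder 834
1321 ÷ 834 → quotient 1, remainder 487
834 ÷ 487 → quotient 1, remainder 347
487 ÷ 347 → quotient 1, remainder 140
347 ÷ 140 → quotient 2, remainder 67
140 ÷ 67 → quotient 2, remainder 6
67 ÷ 6 → quotient 11, remainder 1
6 ÷ 1 → quotient 6, remainder 0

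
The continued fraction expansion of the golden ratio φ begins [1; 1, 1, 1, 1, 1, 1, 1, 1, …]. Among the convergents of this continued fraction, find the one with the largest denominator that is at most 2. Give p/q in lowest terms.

List convergents until the denominator exceeds the bound:
a_0 = 1: 1/1  (≤ bound)
a_1 = 1: 2/1  (≤ bound)
a_2 = 1: 3/2  (≤ bound)
a_3 = 1: 5/3  (> 2, stop)

3/2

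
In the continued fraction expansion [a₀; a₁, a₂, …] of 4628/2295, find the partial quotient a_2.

2

Run the Euclidean algorithm, recording each quotient:
⌊4628/2295⌋ = 2, remainder 38
⌊2295/38⌋ = 60, remainder 15
⌊38/15⌋ = 2, remainder 8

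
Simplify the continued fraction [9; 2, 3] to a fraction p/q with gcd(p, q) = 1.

Compute successive convergents:
a_0 = 9: 9/1
a_1 = 2: 19/2
a_2 = 3: 66/7

66/7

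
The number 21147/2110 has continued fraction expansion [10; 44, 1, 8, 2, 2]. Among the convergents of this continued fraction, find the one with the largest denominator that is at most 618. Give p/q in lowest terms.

4049/404

List convergents until the denominator exceeds the bound:
a_0 = 10: 10/1  (≤ bound)
a_1 = 44: 441/44  (≤ bound)
a_2 = 1: 451/45  (≤ bound)
a_3 = 8: 4049/404  (≤ bound)
a_4 = 2: 8549/853  (> 618, stop)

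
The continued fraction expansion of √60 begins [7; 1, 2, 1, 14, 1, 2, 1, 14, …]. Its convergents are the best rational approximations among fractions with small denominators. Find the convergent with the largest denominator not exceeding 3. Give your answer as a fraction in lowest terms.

a_0 = 7: 7/1  (≤ bound)
a_1 = 1: 8/1  (≤ bound)
a_2 = 2: 23/3  (≤ bound)
a_3 = 1: 31/4  (> 3, stop)

23/3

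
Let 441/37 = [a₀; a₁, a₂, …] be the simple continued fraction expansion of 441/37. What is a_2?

11

Run the Euclidean algorithm, recording each quotient:
441 = 11·37 + 34, so a_0 = 11
37 = 1·34 + 3, so a_1 = 1
34 = 11·3 + 1, so a_2 = 11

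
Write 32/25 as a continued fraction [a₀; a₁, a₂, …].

[1; 3, 1, 1, 3]

32 ÷ 25 → quotient 1, remainder 7
25 ÷ 7 → quotient 3, remainder 4
7 ÷ 4 → quotient 1, remainder 3
4 ÷ 3 → quotient 1, remainder 1
3 ÷ 1 → quotient 3, remainder 0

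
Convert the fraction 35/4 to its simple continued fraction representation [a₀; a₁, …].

[8; 1, 3]

35 = 8·4 + 3, so a_0 = 8
4 = 1·3 + 1, so a_1 = 1
3 = 3·1 + 0, so a_2 = 3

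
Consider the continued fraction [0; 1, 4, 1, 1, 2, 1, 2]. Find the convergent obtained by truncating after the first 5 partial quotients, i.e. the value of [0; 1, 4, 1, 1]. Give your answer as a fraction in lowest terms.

Start with 1.
1 + 1/(1/1) = 1 + 1/1 = 2/1
4 + 1/(2/1) = 4 + 1/2 = 9/2
1 + 1/(9/2) = 1 + 2/9 = 11/9
0 + 1/(11/9) = 0 + 9/11 = 9/11

9/11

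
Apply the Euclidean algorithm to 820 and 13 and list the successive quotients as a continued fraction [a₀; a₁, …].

[63; 13]

⌊820/13⌋ = 63, remainder 1
⌊13/1⌋ = 13, remainder 0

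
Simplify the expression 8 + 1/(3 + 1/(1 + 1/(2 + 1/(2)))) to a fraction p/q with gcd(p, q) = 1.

215/26

Start with 2.
2 + 1/(2/1) = 2 + 1/2 = 5/2
1 + 1/(5/2) = 1 + 2/5 = 7/5
3 + 1/(7/5) = 3 + 5/7 = 26/7
8 + 1/(26/7) = 8 + 7/26 = 215/26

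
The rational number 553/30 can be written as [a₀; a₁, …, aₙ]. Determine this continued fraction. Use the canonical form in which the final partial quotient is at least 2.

553 = 18·30 + 13, so a_0 = 18
30 = 2·13 + 4, so a_1 = 2
13 = 3·4 + 1, so a_2 = 3
4 = 4·1 + 0, so a_3 = 4

[18; 2, 3, 4]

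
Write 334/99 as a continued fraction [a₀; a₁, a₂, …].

Apply division with remainder until the remainder is 0:
334 ÷ 99 → quotient 3, remainder 37
99 ÷ 37 → quotient 2, remainder 25
37 ÷ 25 → quotient 1, remainder 12
25 ÷ 12 → quotient 2, remainder 1
12 ÷ 1 → quotient 12, remainder 0

[3; 2, 1, 2, 12]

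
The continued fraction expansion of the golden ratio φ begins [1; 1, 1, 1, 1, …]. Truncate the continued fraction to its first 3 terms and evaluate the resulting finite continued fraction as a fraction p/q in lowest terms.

3/2

Collapse the nested fraction from the inside out:
Start with 1.
1 + 1/(1/1) = 1 + 1/1 = 2/1
1 + 1/(2/1) = 1 + 1/2 = 3/2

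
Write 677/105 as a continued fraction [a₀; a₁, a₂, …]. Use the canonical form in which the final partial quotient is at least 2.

Repeatedly divide and take the remainder:
677 ÷ 105 → quotient 6, remainder 47
105 ÷ 47 → quotient 2, remainder 11
47 ÷ 11 → quotient 4, remainder 3
11 ÷ 3 → quotient 3, remainder 2
3 ÷ 2 → quotient 1, remainder 1
2 ÷ 1 → quotient 2, remainder 0

[6; 2, 4, 3, 1, 2]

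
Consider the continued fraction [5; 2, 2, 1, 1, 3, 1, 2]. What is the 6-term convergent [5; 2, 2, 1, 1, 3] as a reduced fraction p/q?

233/43

Start with 3.
1 + 1/(3/1) = 1 + 1/3 = 4/3
1 + 1/(4/3) = 1 + 3/4 = 7/4
2 + 1/(7/4) = 2 + 4/7 = 18/7
2 + 1/(18/7) = 2 + 7/18 = 43/18
5 + 1/(43/18) = 5 + 18/43 = 233/43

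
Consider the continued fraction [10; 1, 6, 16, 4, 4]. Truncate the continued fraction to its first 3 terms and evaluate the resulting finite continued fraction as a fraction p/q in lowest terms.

a_0 = 10: 10/1
a_1 = 1: 11/1
a_2 = 6: 76/7

76/7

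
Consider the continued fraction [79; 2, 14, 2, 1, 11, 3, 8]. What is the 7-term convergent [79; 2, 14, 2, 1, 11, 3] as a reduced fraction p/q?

Work from the innermost term outward:
Start with 3.
11 + 1/(3/1) = 11 + 1/3 = 34/3
1 + 1/(34/3) = 1 + 3/34 = 37/34
2 + 1/(37/34) = 2 + 34/37 = 108/37
14 + 1/(108/37) = 14 + 37/108 = 1549/108
2 + 1/(1549/108) = 2 + 108/1549 = 3206/1549
79 + 1/(3206/1549) = 79 + 1549/3206 = 254823/3206

254823/3206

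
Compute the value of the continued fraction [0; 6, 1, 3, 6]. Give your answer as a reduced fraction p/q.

Start with 6.
3 + 1/(6/1) = 3 + 1/6 = 19/6
1 + 1/(19/6) = 1 + 6/19 = 25/19
6 + 1/(25/19) = 6 + 19/25 = 169/25
0 + 1/(169/25) = 0 + 25/169 = 25/169

25/169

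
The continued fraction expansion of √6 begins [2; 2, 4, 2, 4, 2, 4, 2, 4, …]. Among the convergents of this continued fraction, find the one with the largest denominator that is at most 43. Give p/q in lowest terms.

a_0 = 2: 2/1  (≤ bound)
a_1 = 2: 5/2  (≤ bound)
a_2 = 4: 22/9  (≤ bound)
a_3 = 2: 49/20  (≤ bound)
a_4 = 4: 218/89  (> 43, stop)

49/20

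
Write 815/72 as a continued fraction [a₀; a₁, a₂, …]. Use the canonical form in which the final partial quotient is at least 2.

[11; 3, 7, 1, 2]

Repeatedly divide and take the remainder:
815 ÷ 72 → quotient 11, remainder 23
72 ÷ 23 → quotient 3, remainder 3
23 ÷ 3 → quotient 7, remainder 2
3 ÷ 2 → quotient 1, remainder 1
2 ÷ 1 → quotient 2, remainder 0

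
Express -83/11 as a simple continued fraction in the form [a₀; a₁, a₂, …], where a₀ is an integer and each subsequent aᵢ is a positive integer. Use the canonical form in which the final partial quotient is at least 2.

Run the Euclidean algorithm, recording each quotient:
-83 ÷ 11 → quotient -8, remainder 5
11 ÷ 5 → quotient 2, remainder 1
5 ÷ 1 → quotient 5, remainder 0

[-8; 2, 5]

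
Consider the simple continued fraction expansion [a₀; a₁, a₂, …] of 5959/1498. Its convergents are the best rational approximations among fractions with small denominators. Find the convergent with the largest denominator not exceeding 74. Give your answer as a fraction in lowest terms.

179/45

a_0 = 3: 3/1  (≤ bound)
a_1 = 1: 4/1  (≤ bound)
a_2 = 44: 179/45  (≤ bound)
a_3 = 2: 362/91  (> 74, stop)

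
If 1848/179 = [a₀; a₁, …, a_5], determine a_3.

Repeatedly divide and take the remainder:
1848 ÷ 179 → quotient 10, remainder 58
179 ÷ 58 → quotient 3, remainder 5
58 ÷ 5 → quotient 11, remainder 3
5 ÷ 3 → quotient 1, remainder 2

1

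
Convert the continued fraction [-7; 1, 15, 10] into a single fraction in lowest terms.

Build up convergents one term at a time:
a_0 = -7: -7/1
a_1 = 1: -6/1
a_2 = 15: -97/16
a_3 = 10: -976/161

-976/161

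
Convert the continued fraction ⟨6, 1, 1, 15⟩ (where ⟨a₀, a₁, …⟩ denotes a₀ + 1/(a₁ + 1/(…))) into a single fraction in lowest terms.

202/31

Start with 15.
1 + 1/(15/1) = 1 + 1/15 = 16/15
1 + 1/(16/15) = 1 + 15/16 = 31/16
6 + 1/(31/16) = 6 + 16/31 = 202/31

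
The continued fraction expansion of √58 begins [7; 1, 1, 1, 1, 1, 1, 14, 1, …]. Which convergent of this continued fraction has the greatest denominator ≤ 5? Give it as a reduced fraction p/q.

List convergents until the denominator exceeds the bound:
a_0 = 7: 7/1  (≤ bound)
a_1 = 1: 8/1  (≤ bound)
a_2 = 1: 15/2  (≤ bound)
a_3 = 1: 23/3  (≤ bound)
a_4 = 1: 38/5  (≤ bound)
a_5 = 1: 61/8  (> 5, stop)

38/5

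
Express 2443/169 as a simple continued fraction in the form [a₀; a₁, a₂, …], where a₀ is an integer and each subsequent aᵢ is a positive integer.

Apply division with remainder until the remainder is 0:
2443 = 14·169 + 77, so a_0 = 14
169 = 2·77 + 15, so a_1 = 2
77 = 5·15 + 2, so a_2 = 5
15 = 7·2 + 1, so a_3 = 7
2 = 2·1 + 0, so a_4 = 2

[14; 2, 5, 7, 2]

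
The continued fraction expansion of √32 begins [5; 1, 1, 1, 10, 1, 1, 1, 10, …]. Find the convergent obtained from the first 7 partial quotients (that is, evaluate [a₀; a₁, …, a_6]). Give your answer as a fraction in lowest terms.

379/67

Collapse the nested fraction from the inside out:
Start with 1.
1 + 1/(1/1) = 1 + 1/1 = 2/1
10 + 1/(2/1) = 10 + 1/2 = 21/2
1 + 1/(21/2) = 1 + 2/21 = 23/21
1 + 1/(23/21) = 1 + 21/23 = 44/23
1 + 1/(44/23) = 1 + 23/44 = 67/44
5 + 1/(67/44) = 5 + 44/67 = 379/67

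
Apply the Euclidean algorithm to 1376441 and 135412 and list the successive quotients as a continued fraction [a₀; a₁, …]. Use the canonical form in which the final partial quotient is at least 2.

1376441 ÷ 135412 → quotient 10, remainder 22321
135412 ÷ 22321 → quotient 6, remainder 1486
22321 ÷ 1486 → quotient 15, remainder 31
1486 ÷ 31 → quotient 47, remainder 29
31 ÷ 29 → quotient 1, remainder 2
29 ÷ 2 → quotient 14, remainder 1
2 ÷ 1 → quotient 2, remainder 0

[10; 6, 15, 47, 1, 14, 2]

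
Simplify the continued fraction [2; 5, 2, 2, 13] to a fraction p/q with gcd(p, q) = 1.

a_0 = 2: 2/1
a_1 = 5: 11/5
a_2 = 2: 24/11
a_3 = 2: 59/27
a_4 = 13: 791/362

791/362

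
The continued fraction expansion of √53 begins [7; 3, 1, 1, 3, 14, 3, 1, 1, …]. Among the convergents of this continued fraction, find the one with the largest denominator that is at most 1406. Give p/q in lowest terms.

List convergents until the denominator exceeds the bound:
a_0 = 7: 7/1  (≤ bound)
a_1 = 3: 22/3  (≤ bound)
a_2 = 1: 29/4  (≤ bound)
a_3 = 1: 51/7  (≤ bound)
a_4 = 3: 182/25  (≤ bound)
a_5 = 14: 2599/357  (≤ bound)
a_6 = 3: 7979/1096  (≤ bound)
a_7 = 1: 10578/1453  (> 1406, stop)

7979/1096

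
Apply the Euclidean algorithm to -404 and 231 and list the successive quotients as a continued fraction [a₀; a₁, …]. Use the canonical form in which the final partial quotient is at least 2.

⌊-404/231⌋ = -2, remainder 58
⌊231/58⌋ = 3, remainder 57
⌊58/57⌋ = 1, remainder 1
⌊57/1⌋ = 57, remainder 0

[-2; 3, 1, 57]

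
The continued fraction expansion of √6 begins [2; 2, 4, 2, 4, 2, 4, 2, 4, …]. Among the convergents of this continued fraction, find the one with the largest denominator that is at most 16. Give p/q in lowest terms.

a_0 = 2: 2/1  (≤ bound)
a_1 = 2: 5/2  (≤ bound)
a_2 = 4: 22/9  (≤ bound)
a_3 = 2: 49/20  (> 16, stop)

22/9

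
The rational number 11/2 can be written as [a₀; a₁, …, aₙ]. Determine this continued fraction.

[5; 2]

Run the Euclidean algorithm, recording each quotient:
11 = 5·2 + 1, so a_0 = 5
2 = 2·1 + 0, so a_1 = 2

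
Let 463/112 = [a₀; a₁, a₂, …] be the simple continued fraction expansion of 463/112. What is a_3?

Run the Euclidean algorithm, recording each quotient:
463 = 4·112 + 15, so a_0 = 4
112 = 7·15 + 7, so a_1 = 7
15 = 2·7 + 1, so a_2 = 2
7 = 7·1 + 0, so a_3 = 7

7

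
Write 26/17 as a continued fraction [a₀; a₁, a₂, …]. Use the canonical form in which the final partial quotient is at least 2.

[1; 1, 1, 8]

26 ÷ 17 → quotient 1, remainder 9
17 ÷ 9 → quotient 1, remainder 8
9 ÷ 8 → quotient 1, remainder 1
8 ÷ 1 → quotient 8, remainder 0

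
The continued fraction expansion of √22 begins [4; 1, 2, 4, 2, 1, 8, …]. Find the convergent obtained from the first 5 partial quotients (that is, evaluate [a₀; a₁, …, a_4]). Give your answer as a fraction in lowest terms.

Build up convergents one term at a time:
a_0 = 4: 4/1
a_1 = 1: 5/1
a_2 = 2: 14/3
a_3 = 4: 61/13
a_4 = 2: 136/29

136/29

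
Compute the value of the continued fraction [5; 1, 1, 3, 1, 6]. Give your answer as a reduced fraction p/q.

339/61

Start with 6.
1 + 1/(6/1) = 1 + 1/6 = 7/6
3 + 1/(7/6) = 3 + 6/7 = 27/7
1 + 1/(27/7) = 1 + 7/27 = 34/27
1 + 1/(34/27) = 1 + 27/34 = 61/34
5 + 1/(61/34) = 5 + 34/61 = 339/61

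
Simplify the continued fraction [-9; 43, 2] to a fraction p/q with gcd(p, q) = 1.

-781/87

Start with 2.
43 + 1/(2/1) = 43 + 1/2 = 87/2
-9 + 1/(87/2) = -9 + 2/87 = -781/87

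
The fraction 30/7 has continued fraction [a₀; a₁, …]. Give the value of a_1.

3

30 = 4·7 + 2, so a_0 = 4
7 = 3·2 + 1, so a_1 = 3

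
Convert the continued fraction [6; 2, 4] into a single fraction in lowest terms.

Starting at the tail and folding back:
Start with 4.
2 + 1/(4/1) = 2 + 1/4 = 9/4
6 + 1/(9/4) = 6 + 4/9 = 58/9

58/9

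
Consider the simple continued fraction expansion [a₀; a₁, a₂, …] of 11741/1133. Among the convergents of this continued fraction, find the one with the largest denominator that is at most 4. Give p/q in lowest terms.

31/3

List convergents until the denominator exceeds the bound:
a_0 = 10: 10/1  (≤ bound)
a_1 = 2: 21/2  (≤ bound)
a_2 = 1: 31/3  (≤ bound)
a_3 = 3: 114/11  (> 4, stop)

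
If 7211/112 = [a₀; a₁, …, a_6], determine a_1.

Apply division with remainder until the remainder is 0:
7211 ÷ 112 → quotient 64, remainder 43
112 ÷ 43 → quotient 2, remainder 26

2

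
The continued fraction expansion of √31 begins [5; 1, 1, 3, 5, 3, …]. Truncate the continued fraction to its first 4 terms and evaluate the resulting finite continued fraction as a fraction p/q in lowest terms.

39/7

Use the convergent recurrence hₖ = aₖ·hₖ₋₁ + hₖ₋₂ (and likewise for the denominators kₖ):
a_0 = 5: 5/1
a_1 = 1: 6/1
a_2 = 1: 11/2
a_3 = 3: 39/7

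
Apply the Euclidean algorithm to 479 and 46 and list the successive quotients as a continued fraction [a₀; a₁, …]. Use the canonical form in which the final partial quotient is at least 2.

479 = 10·46 + 19, so a_0 = 10
46 = 2·19 + 8, so a_1 = 2
19 = 2·8 + 3, so a_2 = 2
8 = 2·3 + 2, so a_3 = 2
3 = 1·2 + 1, so a_4 = 1
2 = 2·1 + 0, so a_5 = 2

[10; 2, 2, 2, 1, 2]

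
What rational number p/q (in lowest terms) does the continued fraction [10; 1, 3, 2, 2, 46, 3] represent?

33234/3085

a_0 = 10: 10/1
a_1 = 1: 11/1
a_2 = 3: 43/4
a_3 = 2: 97/9
a_4 = 2: 237/22
a_5 = 46: 10999/1021
a_6 = 3: 33234/3085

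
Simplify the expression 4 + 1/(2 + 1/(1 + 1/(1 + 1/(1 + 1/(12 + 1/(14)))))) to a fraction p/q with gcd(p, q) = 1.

Build up convergents one term at a time:
a_0 = 4: 4/1
a_1 = 2: 9/2
a_2 = 1: 13/3
a_3 = 1: 22/5
a_4 = 1: 35/8
a_5 = 12: 442/101
a_6 = 14: 6223/1422

6223/1422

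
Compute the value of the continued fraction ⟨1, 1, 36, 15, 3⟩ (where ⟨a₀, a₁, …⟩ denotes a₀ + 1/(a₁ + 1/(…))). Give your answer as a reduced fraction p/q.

Start with 3.
15 + 1/(3/1) = 15 + 1/3 = 46/3
36 + 1/(46/3) = 36 + 3/46 = 1659/46
1 + 1/(1659/46) = 1 + 46/1659 = 1705/1659
1 + 1/(1705/1659) = 1 + 1659/1705 = 3364/1705

3364/1705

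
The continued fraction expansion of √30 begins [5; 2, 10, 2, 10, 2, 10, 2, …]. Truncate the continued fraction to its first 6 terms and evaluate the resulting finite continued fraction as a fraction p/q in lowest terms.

Start with 2.
10 + 1/(2/1) = 10 + 1/2 = 21/2
2 + 1/(21/2) = 2 + 2/21 = 44/21
10 + 1/(44/21) = 10 + 21/44 = 461/44
2 + 1/(461/44) = 2 + 44/461 = 966/461
5 + 1/(966/461) = 5 + 461/966 = 5291/966

5291/966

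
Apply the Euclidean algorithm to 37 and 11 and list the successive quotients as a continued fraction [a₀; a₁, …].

Repeatedly divide and take the remainder:
⌊37/11⌋ = 3, remainder 4
⌊11/4⌋ = 2, remainder 3
⌊4/3⌋ = 1, remainder 1
⌊3/1⌋ = 3, remainder 0

[3; 2, 1, 3]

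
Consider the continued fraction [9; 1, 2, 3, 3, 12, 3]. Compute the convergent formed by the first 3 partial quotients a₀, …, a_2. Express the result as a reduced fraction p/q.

Compute successive convergents:
a_0 = 9: 9/1
a_1 = 1: 10/1
a_2 = 2: 29/3

29/3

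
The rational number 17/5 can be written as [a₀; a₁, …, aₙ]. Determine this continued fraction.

Run the Euclidean algorithm, recording each quotient:
⌊17/5⌋ = 3, remainder 2
⌊5/2⌋ = 2, remainder 1
⌊2/1⌋ = 2, remainder 0

[3; 2, 2]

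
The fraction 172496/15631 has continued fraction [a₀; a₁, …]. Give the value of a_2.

Repeatedly divide and take the remainder:
⌊172496/15631⌋ = 11, remainder 555
⌊15631/555⌋ = 28, remainder 91
⌊555/91⌋ = 6, remainder 9

6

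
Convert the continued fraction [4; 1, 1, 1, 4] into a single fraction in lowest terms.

65/14

Starting at the tail and folding back:
Start with 4.
1 + 1/(4/1) = 1 + 1/4 = 5/4
1 + 1/(5/4) = 1 + 4/5 = 9/5
1 + 1/(9/5) = 1 + 5/9 = 14/9
4 + 1/(14/9) = 4 + 9/14 = 65/14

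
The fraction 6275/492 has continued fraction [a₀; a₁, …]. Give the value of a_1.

Repeatedly divide and take the remainder:
6275 ÷ 492 → quotient 12, remainder 371
492 ÷ 371 → quotient 1, remainder 121

1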